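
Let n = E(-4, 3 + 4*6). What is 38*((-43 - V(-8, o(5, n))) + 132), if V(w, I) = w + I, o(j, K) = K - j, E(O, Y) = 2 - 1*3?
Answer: 3914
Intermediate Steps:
E(O, Y) = -1 (E(O, Y) = 2 - 3 = -1)
n = -1
V(w, I) = I + w
38*((-43 - V(-8, o(5, n))) + 132) = 38*((-43 - ((-1 - 1*5) - 8)) + 132) = 38*((-43 - ((-1 - 5) - 8)) + 132) = 38*((-43 - (-6 - 8)) + 132) = 38*((-43 - 1*(-14)) + 132) = 38*((-43 + 14) + 132) = 38*(-29 + 132) = 38*103 = 3914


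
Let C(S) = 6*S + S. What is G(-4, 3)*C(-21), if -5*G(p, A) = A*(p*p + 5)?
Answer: 9261/5 ≈ 1852.2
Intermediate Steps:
C(S) = 7*S
G(p, A) = -A*(5 + p²)/5 (G(p, A) = -A*(p*p + 5)/5 = -A*(p² + 5)/5 = -A*(5 + p²)/5)
G(-4, 3)*C(-21) = (-⅕*3*(5 + (-4)²))*(7*(-21)) = -⅕*3*(5 + 16)*(-147) = -⅕*3*21*(-147) = -63/5*(-147) = 9261/5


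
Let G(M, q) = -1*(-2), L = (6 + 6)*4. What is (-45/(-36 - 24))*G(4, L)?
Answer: 3/2 ≈ 1.5000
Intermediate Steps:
L = 48 (L = 12*4 = 48)
G(M, q) = 2
(-45/(-36 - 24))*G(4, L) = -45/(-36 - 24)*2 = -45/(-60)*2 = -45*(-1/60)*2 = (¾)*2 = 3/2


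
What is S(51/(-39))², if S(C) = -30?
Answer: 900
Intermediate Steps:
S(51/(-39))² = (-30)² = 900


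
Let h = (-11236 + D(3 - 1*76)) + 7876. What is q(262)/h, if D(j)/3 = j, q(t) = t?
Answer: -262/3579 ≈ -0.073205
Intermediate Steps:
D(j) = 3*j
h = -3579 (h = (-11236 + 3*(3 - 1*76)) + 7876 = (-11236 + 3*(3 - 76)) + 7876 = (-11236 + 3*(-73)) + 7876 = (-11236 - 219) + 7876 = -11455 + 7876 = -3579)
q(262)/h = 262/(-3579) = 262*(-1/3579) = -262/3579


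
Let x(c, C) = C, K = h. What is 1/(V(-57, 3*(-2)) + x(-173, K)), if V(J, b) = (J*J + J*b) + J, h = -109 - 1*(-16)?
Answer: 1/3441 ≈ 0.00029061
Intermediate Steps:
h = -93 (h = -109 + 16 = -93)
V(J, b) = J + J² + J*b (V(J, b) = (J² + J*b) + J = J + J² + J*b)
K = -93
1/(V(-57, 3*(-2)) + x(-173, K)) = 1/(-57*(1 - 57 + 3*(-2)) - 93) = 1/(-57*(1 - 57 - 6) - 93) = 1/(-57*(-62) - 93) = 1/(3534 - 93) = 1/3441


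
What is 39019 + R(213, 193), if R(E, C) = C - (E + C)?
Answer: 38806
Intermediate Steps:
R(E, C) = -E (R(E, C) = C - (C + E) = C + (-C - E) = -E)
39019 + R(213, 193) = 39019 - 1*213 = 39019 - 213 = 38806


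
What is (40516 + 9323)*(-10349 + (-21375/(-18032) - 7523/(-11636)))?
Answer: -27050695988093367/52455088 ≈ -5.1569e+8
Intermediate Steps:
(40516 + 9323)*(-10349 + (-21375/(-18032) - 7523/(-11636))) = 49839*(-10349 + (-21375*(-1/18032) - 7523*(-1/11636))) = 49839*(-10349 + (21375/18032 + 7523/11636)) = 49839*(-10349 + 96093559/52455088) = 49839*(-542761612153/52455088) = -27050695988093367/52455088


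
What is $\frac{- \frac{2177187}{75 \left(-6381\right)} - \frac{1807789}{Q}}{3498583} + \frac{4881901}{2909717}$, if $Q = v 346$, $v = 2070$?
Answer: $\frac{850303187603291164253}{506798639810750703900} \approx 1.6778$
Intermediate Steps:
$Q = 716220$ ($Q = 2070 \cdot 346 = 716220$)
$\frac{- \frac{2177187}{75 \left(-6381\right)} - \frac{1807789}{Q}}{3498583} + \frac{4881901}{2909717} = \frac{- \frac{2177187}{75 \left(-6381\right)} - \frac{1807789}{716220}}{3498583} + \frac{4881901}{2909717} = \left(- \frac{2177187}{-478575} - \frac{1807789}{716220}\right) \frac{1}{3498583} + 4881901 \cdot \frac{1}{2909717} = \left(\left(-2177187\right) \left(- \frac{1}{478575}\right) - \frac{1807789}{716220}\right) \frac{1}{3498583} + \frac{4881901}{2909717} = \left(\frac{725729}{159525} - \frac{1807789}{716220}\right) \frac{1}{3498583} + \frac{4881901}{2909717} = \frac{1714030253}{846333300} \cdot \frac{1}{3498583} + \frac{4881901}{2909717} = \frac{100825309}{174174546806700} + \frac{4881901}{2909717} = \frac{850303187603291164253}{506798639810750703900}$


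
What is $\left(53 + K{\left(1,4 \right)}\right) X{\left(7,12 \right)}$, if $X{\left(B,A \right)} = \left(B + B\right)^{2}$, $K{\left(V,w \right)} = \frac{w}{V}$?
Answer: $11172$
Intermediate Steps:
$X{\left(B,A \right)} = 4 B^{2}$ ($X{\left(B,A \right)} = \left(2 B\right)^{2} = 4 B^{2}$)
$\left(53 + K{\left(1,4 \right)}\right) X{\left(7,12 \right)} = \left(53 + \frac{4}{1}\right) 4 \cdot 7^{2} = \left(53 + 4 \cdot 1\right) 4 \cdot 49 = \left(53 + 4\right) 196 = 57 \cdot 196 = 11172$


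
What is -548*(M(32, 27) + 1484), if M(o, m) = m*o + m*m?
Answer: -1686196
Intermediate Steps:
M(o, m) = m² + m*o (M(o, m) = m*o + m² = m² + m*o)
-548*(M(32, 27) + 1484) = -548*(27*(27 + 32) + 1484) = -548*(27*59 + 1484) = -548*(1593 + 1484) = -548*3077 = -1686196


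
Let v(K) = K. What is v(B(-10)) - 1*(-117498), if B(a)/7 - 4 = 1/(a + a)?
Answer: 2350513/20 ≈ 1.1753e+5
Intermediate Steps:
B(a) = 28 + 7/(2*a) (B(a) = 28 + 7/(a + a) = 28 + 7/((2*a)) = 28 + 7*(1/(2*a)) = 28 + 7/(2*a))
v(B(-10)) - 1*(-117498) = (28 + (7/2)/(-10)) - 1*(-117498) = (28 + (7/2)*(-1/10)) + 117498 = (28 - 7/20) + 117498 = 553/20 + 117498 = 2350513/20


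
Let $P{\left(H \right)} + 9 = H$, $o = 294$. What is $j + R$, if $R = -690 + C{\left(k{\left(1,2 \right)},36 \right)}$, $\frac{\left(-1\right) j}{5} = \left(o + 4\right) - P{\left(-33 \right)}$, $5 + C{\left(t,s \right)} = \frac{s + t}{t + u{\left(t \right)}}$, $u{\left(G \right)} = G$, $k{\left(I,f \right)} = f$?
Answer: $- \frac{4771}{2} \approx -2385.5$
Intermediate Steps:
$P{\left(H \right)} = -9 + H$
$C{\left(t,s \right)} = -5 + \frac{s + t}{2 t}$ ($C{\left(t,s \right)} = -5 + \frac{s + t}{t + t} = -5 + \frac{s + t}{2 t}$)
$j = -1700$ ($j = - 5 \left(\left(294 + 4\right) - \left(-9 - 33\right)\right) = - 5 \left(298 - -42\right) = - 5 \left(298 + 42\right) = \left(-5\right) 340 = -1700$)
$R = - \frac{1371}{2}$ ($R = -690 + \frac{36 - 18}{2 \cdot 2} = -690 + \frac{1}{2} \cdot \frac{1}{2} \left(36 - 18\right) = -690 + \frac{1}{2} \cdot \frac{1}{2} \cdot 18 = -690 + \frac{9}{2} = - \frac{1371}{2} \approx -685.5$)
$j + R = -1700 - \frac{1371}{2} = - \frac{4771}{2}$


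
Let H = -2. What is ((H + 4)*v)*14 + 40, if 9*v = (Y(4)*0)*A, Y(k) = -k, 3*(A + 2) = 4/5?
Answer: 40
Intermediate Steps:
A = -26/15 (A = -2 + (4/5)/3 = -2 + (4*(⅕))/3 = -2 + (⅓)*(⅘) = -2 + 4/15 = -26/15 ≈ -1.7333)
v = 0 (v = ((-1*4*0)*(-26/15))/9 = (-4*0*(-26/15))/9 = (0*(-26/15))/9 = (⅑)*0 = 0)
((H + 4)*v)*14 + 40 = ((-2 + 4)*0)*14 + 40 = (2*0)*14 + 40 = 0*14 + 40 = 0 + 40 = 40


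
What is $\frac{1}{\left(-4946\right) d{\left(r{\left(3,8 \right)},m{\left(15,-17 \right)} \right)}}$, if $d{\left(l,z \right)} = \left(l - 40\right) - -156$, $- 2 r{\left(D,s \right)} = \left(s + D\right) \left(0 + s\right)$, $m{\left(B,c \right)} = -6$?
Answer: $- \frac{1}{356112} \approx -2.8081 \cdot 10^{-6}$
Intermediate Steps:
$r{\left(D,s \right)} = - \frac{s \left(D + s\right)}{2}$ ($r{\left(D,s \right)} = - \frac{\left(s + D\right) \left(0 + s\right)}{2} = - \frac{\left(D + s\right) s}{2} = - \frac{s \left(D + s\right)}{2}$)
$d{\left(l,z \right)} = 116 + l$ ($d{\left(l,z \right)} = \left(l - 40\right) + 156 = \left(-40 + l\right) + 156 = 116 + l$)
$\frac{1}{\left(-4946\right) d{\left(r{\left(3,8 \right)},m{\left(15,-17 \right)} \right)}} = \frac{1}{\left(-4946\right) \left(116 - 4 \left(3 + 8\right)\right)} = - \frac{1}{4946 \left(116 - 4 \cdot 11\right)} = - \frac{1}{4946 \left(116 - 44\right)} = - \frac{1}{4946 \cdot 72} = \left(- \frac{1}{4946}\right) \frac{1}{72} = - \frac{1}{356112}$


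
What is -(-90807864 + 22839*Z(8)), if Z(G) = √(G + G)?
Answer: 90716508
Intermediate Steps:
Z(G) = √2*√G (Z(G) = √(2*G) = √2*√G)
-(-90807864 + 22839*Z(8)) = -22839/(1/(-3976 + √2*√8)) = -22839/(1/(-3976 + √2*(2*√2))) = -22839/(1/(-3976 + 4)) = -22839/(1/(-3972)) = -22839/(-1/3972) = -22839*(-3972) = 90716508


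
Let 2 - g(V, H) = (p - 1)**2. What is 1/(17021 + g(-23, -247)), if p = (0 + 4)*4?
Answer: 1/16798 ≈ 5.9531e-5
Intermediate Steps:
p = 16 (p = 4*4 = 16)
g(V, H) = -223 (g(V, H) = 2 - (16 - 1)**2 = 2 - 1*15**2 = 2 - 1*225 = 2 - 225 = -223)
1/(17021 + g(-23, -247)) = 1/(17021 - 223) = 1/16798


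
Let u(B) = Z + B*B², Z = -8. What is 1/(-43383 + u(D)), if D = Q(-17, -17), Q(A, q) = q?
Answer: -1/48304 ≈ -2.0702e-5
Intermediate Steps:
D = -17
u(B) = -8 + B³ (u(B) = -8 + B*B² = -8 + B³)
1/(-43383 + u(D)) = 1/(-43383 + (-8 + (-17)³)) = 1/(-43383 + (-8 - 4913)) = 1/(-43383 - 4921) = 1/(-48304) = -1/48304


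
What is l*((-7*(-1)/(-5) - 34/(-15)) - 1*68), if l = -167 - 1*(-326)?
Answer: -53371/5 ≈ -10674.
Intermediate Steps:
l = 159 (l = -167 + 326 = 159)
l*((-7*(-1)/(-5) - 34/(-15)) - 1*68) = 159*((-7*(-1)/(-5) - 34/(-15)) - 1*68) = 159*((7*(-⅕) - 34*(-1/15)) - 68) = 159*((-7/5 + 34/15) - 68) = 159*(13/15 - 68) = 159*(-1007/15) = -53371/5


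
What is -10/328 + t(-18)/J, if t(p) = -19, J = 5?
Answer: -3141/820 ≈ -3.8305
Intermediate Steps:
-10/328 + t(-18)/J = -10/328 - 19/5 = -10*1/328 - 19*⅕ = -5/164 - 19/5 = -3141/820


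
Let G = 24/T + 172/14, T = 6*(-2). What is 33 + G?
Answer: 303/7 ≈ 43.286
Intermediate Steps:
T = -12
G = 72/7 (G = 24/(-12) + 172/14 = 24*(-1/12) + 172*(1/14) = -2 + 86/7 = 72/7 ≈ 10.286)
33 + G = 33 + 72/7 = 303/7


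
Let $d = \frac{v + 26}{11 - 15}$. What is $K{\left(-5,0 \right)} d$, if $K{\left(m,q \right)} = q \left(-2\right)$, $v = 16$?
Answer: $0$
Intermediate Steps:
$K{\left(m,q \right)} = - 2 q$
$d = - \frac{21}{2}$ ($d = \frac{16 + 26}{11 - 15} = \frac{42}{-4} = 42 \left(- \frac{1}{4}\right) = - \frac{21}{2} \approx -10.5$)
$K{\left(-5,0 \right)} d = \left(-2\right) 0 \left(- \frac{21}{2}\right) = 0 \left(- \frac{21}{2}\right) = 0$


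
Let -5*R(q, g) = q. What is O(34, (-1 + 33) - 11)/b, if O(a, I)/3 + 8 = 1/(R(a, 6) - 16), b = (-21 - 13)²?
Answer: -917/43928 ≈ -0.020875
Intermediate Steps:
R(q, g) = -q/5
b = 1156 (b = (-34)² = 1156)
O(a, I) = -24 + 3/(-16 - a/5) (O(a, I) = -24 + 3/(-a/5 - 16) = -24 + 3/(-16 - a/5))
O(34, (-1 + 33) - 11)/b = (3*(-645 - 8*34)/(80 + 34))/1156 = (3*(-645 - 272)/114)*(1/1156) = (3*(1/114)*(-917))*(1/1156) = -917/38*1/1156 = -917/43928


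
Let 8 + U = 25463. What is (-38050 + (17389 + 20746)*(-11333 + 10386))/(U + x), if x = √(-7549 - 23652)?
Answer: -920246487225/647988226 + 36151895*I*√31201/647988226 ≈ -1420.2 + 9.8548*I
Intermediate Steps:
U = 25455 (U = -8 + 25463 = 25455)
x = I*√31201 (x = √(-31201) = I*√31201 ≈ 176.64*I)
(-38050 + (17389 + 20746)*(-11333 + 10386))/(U + x) = (-38050 + (17389 + 20746)*(-11333 + 10386))/(25455 + I*√31201) = (-38050 + 38135*(-947))/(25455 + I*√31201) = (-38050 - 36113845)/(25455 + I*√31201) = -36151895/(25455 + I*√31201)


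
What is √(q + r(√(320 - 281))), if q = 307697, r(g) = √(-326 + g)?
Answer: √(307697 + I*√(326 - √39)) ≈ 554.7 + 0.016*I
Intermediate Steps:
√(q + r(√(320 - 281))) = √(307697 + √(-326 + √(320 - 281))) = √(307697 + √(-326 + √39))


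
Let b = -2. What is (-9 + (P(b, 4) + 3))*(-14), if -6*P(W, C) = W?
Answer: 238/3 ≈ 79.333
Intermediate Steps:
P(W, C) = -W/6
(-9 + (P(b, 4) + 3))*(-14) = (-9 + (-⅙*(-2) + 3))*(-14) = (-9 + (⅓ + 3))*(-14) = (-9 + 10/3)*(-14) = -17/3*(-14) = 238/3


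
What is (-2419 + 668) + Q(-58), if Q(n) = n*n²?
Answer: -196863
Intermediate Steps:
Q(n) = n³
(-2419 + 668) + Q(-58) = (-2419 + 668) + (-58)³ = -1751 - 195112 = -196863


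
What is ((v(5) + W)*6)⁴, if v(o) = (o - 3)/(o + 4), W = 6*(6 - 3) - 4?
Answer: 4294967296/81 ≈ 5.3024e+7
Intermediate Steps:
W = 14 (W = 6*3 - 4 = 18 - 4 = 14)
v(o) = (-3 + o)/(4 + o)
((v(5) + W)*6)⁴ = (((-3 + 5)/(4 + 5) + 14)*6)⁴ = ((2/9 + 14)*6)⁴ = ((128/9)*6)⁴ = (256/3)⁴ = 4294967296/81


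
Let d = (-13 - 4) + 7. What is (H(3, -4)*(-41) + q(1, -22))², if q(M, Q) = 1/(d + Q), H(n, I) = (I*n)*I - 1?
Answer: 3802572225/1024 ≈ 3.7134e+6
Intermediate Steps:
d = -10 (d = -17 + 7 = -10)
H(n, I) = -1 + n*I² (H(n, I) = n*I² - 1 = -1 + n*I²)
q(M, Q) = 1/(-10 + Q)
(H(3, -4)*(-41) + q(1, -22))² = ((-1 + 3*(-4)²)*(-41) + 1/(-10 - 22))² = ((-1 + 3*16)*(-41) + 1/(-32))² = ((-1 + 48)*(-41) - 1/32)² = (47*(-41) - 1/32)² = (-1927 - 1/32)² = (-61665/32)² = 3802572225/1024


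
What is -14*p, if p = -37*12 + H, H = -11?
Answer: 6370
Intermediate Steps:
p = -455 (p = -37*12 - 11 = -444 - 11 = -455)
-14*p = -14*(-455) = 6370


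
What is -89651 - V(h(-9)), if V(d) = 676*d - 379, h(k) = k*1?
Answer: -83188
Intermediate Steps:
h(k) = k
V(d) = -379 + 676*d
-89651 - V(h(-9)) = -89651 - (-379 + 676*(-9)) = -89651 - (-379 - 6084) = -89651 - 1*(-6463) = -89651 + 6463 = -83188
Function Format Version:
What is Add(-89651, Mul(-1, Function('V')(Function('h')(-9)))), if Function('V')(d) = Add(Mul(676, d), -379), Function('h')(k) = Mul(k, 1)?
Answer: -83188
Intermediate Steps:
Function('h')(k) = k
Function('V')(d) = Add(-379, Mul(676, d))
Add(-89651, Mul(-1, Function('V')(Function('h')(-9)))) = Add(-89651, Mul(-1, Add(-379, Mul(676, -9)))) = Add(-89651, Mul(-1, Add(-379, -6084))) = Add(-89651, Mul(-1, -6463)) = Add(-89651, 6463) = -83188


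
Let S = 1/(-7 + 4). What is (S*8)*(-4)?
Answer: 32/3 ≈ 10.667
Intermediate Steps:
S = -⅓ (S = 1/(-3) = -⅓ ≈ -0.33333)
(S*8)*(-4) = -⅓*8*(-4) = -8/3*(-4) = 32/3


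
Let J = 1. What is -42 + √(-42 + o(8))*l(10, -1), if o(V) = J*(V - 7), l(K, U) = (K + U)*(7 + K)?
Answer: -42 + 153*I*√41 ≈ -42.0 + 979.68*I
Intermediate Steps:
l(K, U) = (7 + K)*(K + U)
o(V) = -7 + V (o(V) = 1*(V - 7) = 1*(-7 + V) = -7 + V)
-42 + √(-42 + o(8))*l(10, -1) = -42 + √(-42 + (-7 + 8))*(10² + 7*10 + 7*(-1) + 10*(-1)) = -42 + √(-42 + 1)*(100 + 70 - 7 - 10) = -42 + √(-41)*153 = -42 + (I*√41)*153 = -42 + 153*I*√41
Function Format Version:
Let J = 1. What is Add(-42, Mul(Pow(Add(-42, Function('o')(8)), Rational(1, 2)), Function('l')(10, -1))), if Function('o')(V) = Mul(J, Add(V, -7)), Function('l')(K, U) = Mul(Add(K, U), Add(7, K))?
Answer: Add(-42, Mul(153, I, Pow(41, Rational(1, 2)))) ≈ Add(-42.000, Mul(979.68, I))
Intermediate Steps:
Function('l')(K, U) = Mul(Add(7, K), Add(K, U))
Function('o')(V) = Add(-7, V) (Function('o')(V) = Mul(1, Add(V, -7)) = Mul(1, Add(-7, V)) = Add(-7, V))
Add(-42, Mul(Pow(Add(-42, Function('o')(8)), Rational(1, 2)), Function('l')(10, -1))) = Add(-42, Mul(Pow(Add(-42, Add(-7, 8)), Rational(1, 2)), Add(Pow(10, 2), Mul(7, 10), Mul(7, -1), Mul(10, -1)))) = Add(-42, Mul(Pow(Add(-42, 1), Rational(1, 2)), Add(100, 70, -7, -10))) = Add(-42, Mul(Pow(-41, Rational(1, 2)), 153)) = Add(-42, Mul(Mul(I, Pow(41, Rational(1, 2))), 153)) = Add(-42, Mul(153, I, Pow(41, Rational(1, 2))))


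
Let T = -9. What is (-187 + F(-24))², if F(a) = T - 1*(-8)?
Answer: 35344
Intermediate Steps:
F(a) = -1 (F(a) = -9 - 1*(-8) = -9 + 8 = -1)
(-187 + F(-24))² = (-187 - 1)² = (-188)² = 35344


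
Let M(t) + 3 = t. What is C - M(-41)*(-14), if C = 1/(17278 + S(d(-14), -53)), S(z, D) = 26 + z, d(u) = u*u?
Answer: -10779999/17500 ≈ -616.00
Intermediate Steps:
d(u) = u²
M(t) = -3 + t
C = 1/17500 (C = 1/(17278 + (26 + (-14)²)) = 1/(17278 + (26 + 196)) = 1/(17278 + 222) = 1/17500 ≈ 5.7143e-5)
C - M(-41)*(-14) = 1/17500 - (-3 - 41)*(-14) = 1/17500 - (-44)*(-14) = 1/17500 - 1*616 = 1/17500 - 616 = -10779999/17500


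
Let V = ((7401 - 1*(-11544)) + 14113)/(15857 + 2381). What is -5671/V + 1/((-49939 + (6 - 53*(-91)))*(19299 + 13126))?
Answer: -75641420293062279/24176831935750 ≈ -3128.7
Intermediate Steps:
V = 16529/9119 (V = ((7401 + 11544) + 14113)/18238 = (18945 + 14113)*(1/18238) = 33058*(1/18238) = 16529/9119 ≈ 1.8126)
-5671/V + 1/((-49939 + (6 - 53*(-91)))*(19299 + 13126)) = -5671/16529/9119 + 1/((-49939 + (6 - 53*(-91)))*(19299 + 13126)) = -5671*9119/16529 + 1/((-49939 + (6 + 4823))*32425) = -51713849/16529 + (1/32425)/(-49939 + 4829) = -51713849/16529 + (1/32425)/(-45110) = -51713849/16529 - 1/45110*1/32425 = -51713849/16529 - 1/1462691750 = -75641420293062279/24176831935750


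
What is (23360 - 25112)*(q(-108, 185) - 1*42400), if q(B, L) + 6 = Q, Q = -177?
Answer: 74605416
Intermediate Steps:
q(B, L) = -183 (q(B, L) = -6 - 177 = -183)
(23360 - 25112)*(q(-108, 185) - 1*42400) = (23360 - 25112)*(-183 - 1*42400) = -1752*(-183 - 42400) = -1752*(-42583) = 74605416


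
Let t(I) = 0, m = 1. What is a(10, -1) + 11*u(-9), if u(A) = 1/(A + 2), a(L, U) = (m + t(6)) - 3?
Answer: -25/7 ≈ -3.5714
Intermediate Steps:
a(L, U) = -2 (a(L, U) = (1 + 0) - 3 = 1 - 3 = -2)
u(A) = 1/(2 + A)
a(10, -1) + 11*u(-9) = -2 + 11/(2 - 9) = -2 + 11/(-7) = -2 + 11*(-1/7) = -2 - 11/7 = -25/7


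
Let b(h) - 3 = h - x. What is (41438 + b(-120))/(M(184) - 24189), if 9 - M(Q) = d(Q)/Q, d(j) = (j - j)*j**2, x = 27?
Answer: -20647/12090 ≈ -1.7078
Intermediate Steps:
b(h) = -24 + h (b(h) = 3 + (h - 1*27) = 3 + (h - 27) = 3 + (-27 + h) = -24 + h)
d(j) = 0 (d(j) = 0*j**2 = 0)
M(Q) = 9 (M(Q) = 9 - 0/Q = 9 - 1*0 = 9 + 0 = 9)
(41438 + b(-120))/(M(184) - 24189) = (41438 + (-24 - 120))/(9 - 24189) = (41438 - 144)/(-24180) = 41294*(-1/24180) = -20647/12090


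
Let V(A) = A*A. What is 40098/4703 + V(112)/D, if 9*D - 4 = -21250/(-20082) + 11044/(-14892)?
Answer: 3309130082921682/126482674823 ≈ 26163.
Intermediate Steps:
V(A) = A²
D = 53788082/112147929 (D = 4/9 + (-21250/(-20082) + 11044/(-14892))/9 = 4/9 + (-21250*(-1/20082) + 11044*(-1/14892))/9 = 4/9 + (10625/10041 - 2761/3723)/9 = 4/9 + (⅑)*(3944558/12460881) = 4/9 + 3944558/112147929 = 53788082/112147929 ≈ 0.47962)
40098/4703 + V(112)/D = 40098/4703 + 112²/(53788082/112147929) = 40098*(1/4703) + 12544*(112147929/53788082) = 40098/4703 + 703391810688/26894041 = 3309130082921682/126482674823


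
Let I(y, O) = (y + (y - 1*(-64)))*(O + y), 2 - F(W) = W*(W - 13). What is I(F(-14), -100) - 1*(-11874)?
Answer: 339362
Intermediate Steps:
F(W) = 2 - W*(-13 + W) (F(W) = 2 - W*(W - 13) = 2 - W*(-13 + W))
I(y, O) = (64 + 2*y)*(O + y) (I(y, O) = (y + (y + 64))*(O + y) = (y + (64 + y))*(O + y) = (64 + 2*y)*(O + y))
I(F(-14), -100) - 1*(-11874) = (2*(2 - 1*(-14)² + 13*(-14))² + 64*(-100) + 64*(2 - 1*(-14)² + 13*(-14)) + 2*(-100)*(2 - 1*(-14)² + 13*(-14))) - 1*(-11874) = (2*(2 - 1*196 - 182)² - 6400 + 64*(2 - 1*196 - 182) + 2*(-100)*(2 - 1*196 - 182)) + 11874 = (2*(2 - 196 - 182)² - 6400 + 64*(2 - 196 - 182) + 2*(-100)*(2 - 196 - 182)) + 11874 = (2*(-376)² - 6400 + 64*(-376) + 2*(-100)*(-376)) + 11874 = (2*141376 - 6400 - 24064 + 75200) + 11874 = (282752 - 6400 - 24064 + 75200) + 11874 = 327488 + 11874 = 339362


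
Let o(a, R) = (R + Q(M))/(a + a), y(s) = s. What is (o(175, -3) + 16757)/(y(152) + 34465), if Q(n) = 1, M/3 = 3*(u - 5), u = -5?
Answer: 2932474/6057975 ≈ 0.48407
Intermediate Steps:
M = -90 (M = 3*(3*(-5 - 5)) = 3*(3*(-10)) = 3*(-30) = -90)
o(a, R) = (1 + R)/(2*a) (o(a, R) = (R + 1)/(a + a) = (1 + R)/((2*a)) = (1 + R)*(1/(2*a)) = (1 + R)/(2*a))
(o(175, -3) + 16757)/(y(152) + 34465) = ((½)*(1 - 3)/175 + 16757)/(152 + 34465) = ((½)*(1/175)*(-2) + 16757)/34617 = (-1/175 + 16757)*(1/34617) = (2932474/175)*(1/34617) = 2932474/6057975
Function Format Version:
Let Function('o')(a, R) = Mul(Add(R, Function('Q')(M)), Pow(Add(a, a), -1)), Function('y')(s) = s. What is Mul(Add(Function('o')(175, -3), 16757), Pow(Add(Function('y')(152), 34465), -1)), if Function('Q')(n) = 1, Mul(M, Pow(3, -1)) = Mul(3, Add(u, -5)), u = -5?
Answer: Rational(2932474, 6057975) ≈ 0.48407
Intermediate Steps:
M = -90 (M = Mul(3, Mul(3, Add(-5, -5))) = Mul(3, Mul(3, -10)) = Mul(3, -30) = -90)
Function('o')(a, R) = Mul(Rational(1, 2), Pow(a, -1), Add(1, R)) (Function('o')(a, R) = Mul(Add(R, 1), Pow(Add(a, a), -1)) = Mul(Add(1, R), Pow(Mul(2, a), -1)) = Mul(Add(1, R), Mul(Rational(1, 2), Pow(a, -1))) = Mul(Rational(1, 2), Pow(a, -1), Add(1, R)))
Mul(Add(Function('o')(175, -3), 16757), Pow(Add(Function('y')(152), 34465), -1)) = Mul(Add(Mul(Rational(1, 2), Pow(175, -1), Add(1, -3)), 16757), Pow(Add(152, 34465), -1)) = Mul(Add(Mul(Rational(1, 2), Rational(1, 175), -2), 16757), Pow(34617, -1)) = Mul(Add(Rational(-1, 175), 16757), Rational(1, 34617)) = Mul(Rational(2932474, 175), Rational(1, 34617)) = Rational(2932474, 6057975)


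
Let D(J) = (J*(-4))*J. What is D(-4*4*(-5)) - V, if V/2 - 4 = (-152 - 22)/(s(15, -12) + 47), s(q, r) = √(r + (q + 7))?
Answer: -18765212/733 - 116*√10/733 ≈ -25601.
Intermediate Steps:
s(q, r) = √(7 + q + r) (s(q, r) = √(r + (7 + q)) = √(7 + q + r))
V = 8 - 348/(47 + √10) (V = 8 + 2*((-152 - 22)/(√(7 + 15 - 12) + 47)) = 8 + 2*(-174/(√10 + 47)) = 8 + 2*(-174/(47 + √10)) = 8 - 348/(47 + √10) ≈ 1.0625)
D(J) = -4*J² (D(J) = (-4*J)*J = -4*J²)
D(-4*4*(-5)) - V = -4*(-4*4*(-5))² - (412/733 + 116*√10/733) = -4*(-16*(-5))² + (-412/733 - 116*√10/733) = -4*80² + (-412/733 - 116*√10/733) = -4*6400 + (-412/733 - 116*√10/733) = -25600 + (-412/733 - 116*√10/733) = -18765212/733 - 116*√10/733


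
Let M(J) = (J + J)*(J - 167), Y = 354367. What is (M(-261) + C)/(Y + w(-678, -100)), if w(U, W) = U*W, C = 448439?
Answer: 671855/422167 ≈ 1.5914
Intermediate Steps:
M(J) = 2*J*(-167 + J) (M(J) = (2*J)*(-167 + J) = 2*J*(-167 + J))
(M(-261) + C)/(Y + w(-678, -100)) = (2*(-261)*(-167 - 261) + 448439)/(354367 - 678*(-100)) = (2*(-261)*(-428) + 448439)/(354367 + 67800) = (223416 + 448439)/422167 = 671855*(1/422167) = 671855/422167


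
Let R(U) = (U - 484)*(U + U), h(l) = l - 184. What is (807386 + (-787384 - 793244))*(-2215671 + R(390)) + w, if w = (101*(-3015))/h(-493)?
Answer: 1198252073967009/677 ≈ 1.7699e+12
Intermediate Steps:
h(l) = -184 + l
R(U) = 2*U*(-484 + U) (R(U) = (-484 + U)*(2*U) = 2*U*(-484 + U))
w = 304515/677 (w = (101*(-3015))/(-184 - 493) = -304515/(-677) = -304515*(-1/677) = 304515/677 ≈ 449.80)
(807386 + (-787384 - 793244))*(-2215671 + R(390)) + w = (807386 + (-787384 - 793244))*(-2215671 + 2*390*(-484 + 390)) + 304515/677 = (807386 - 1580628)*(-2215671 + 2*390*(-94)) + 304515/677 = -773242*(-2215671 - 73320) + 304515/677 = -773242*(-2288991) + 304515/677 = 1769943978822 + 304515/677 = 1198252073967009/677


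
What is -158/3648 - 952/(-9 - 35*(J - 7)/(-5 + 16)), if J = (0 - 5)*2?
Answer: -1196257/56544 ≈ -21.156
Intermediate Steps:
J = -10 (J = -5*2 = -10)
-158/3648 - 952/(-9 - 35*(J - 7)/(-5 + 16)) = -158/3648 - 952/(-9 - 35*(-10 - 7)/(-5 + 16)) = -158*1/3648 - 952/(-9 - (-595)/11) = -79/1824 - 952/(-9 - (-595)/11) = -79/1824 - 952/(-9 - 35*(-17/11)) = -79/1824 - 952/(-9 + 595/11) = -79/1824 - 952/496/11 = -79/1824 - 952*11/496 = -79/1824 - 1309/62 = -1196257/56544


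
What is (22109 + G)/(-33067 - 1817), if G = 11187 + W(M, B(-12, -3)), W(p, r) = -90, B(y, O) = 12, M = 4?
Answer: -16603/17442 ≈ -0.95190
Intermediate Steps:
G = 11097 (G = 11187 - 90 = 11097)
(22109 + G)/(-33067 - 1817) = (22109 + 11097)/(-33067 - 1817) = 33206/(-34884) = 33206*(-1/34884) = -16603/17442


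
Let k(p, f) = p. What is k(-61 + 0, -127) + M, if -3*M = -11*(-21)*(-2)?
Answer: 93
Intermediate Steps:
M = 154 (M = -(-11*(-21))*(-2)/3 = -77*(-2) = -⅓*(-462) = 154)
k(-61 + 0, -127) + M = (-61 + 0) + 154 = -61 + 154 = 93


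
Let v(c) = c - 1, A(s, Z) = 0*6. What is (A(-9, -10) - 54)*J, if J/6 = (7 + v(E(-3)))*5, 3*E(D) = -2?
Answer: -8640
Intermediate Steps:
A(s, Z) = 0
E(D) = -2/3 (E(D) = (1/3)*(-2) = -2/3)
v(c) = -1 + c
J = 160 (J = 6*((7 + (-1 - 2/3))*5) = 6*((7 - 5/3)*5) = 6*((16/3)*5) = 6*(80/3) = 160)
(A(-9, -10) - 54)*J = (0 - 54)*160 = -54*160 = -8640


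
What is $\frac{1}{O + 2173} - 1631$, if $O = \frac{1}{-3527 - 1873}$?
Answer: $- \frac{19138473169}{11734199} \approx -1631.0$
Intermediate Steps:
$O = - \frac{1}{5400}$ ($O = \frac{1}{-5400} = - \frac{1}{5400} \approx -0.00018519$)
$\frac{1}{O + 2173} - 1631 = \frac{1}{- \frac{1}{5400} + 2173} - 1631 = \frac{1}{\frac{11734199}{5400}} - 1631 = \frac{5400}{11734199} - 1631 = - \frac{19138473169}{11734199}$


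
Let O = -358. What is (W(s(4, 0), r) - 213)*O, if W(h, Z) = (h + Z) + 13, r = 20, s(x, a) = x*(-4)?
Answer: 70168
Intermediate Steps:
s(x, a) = -4*x
W(h, Z) = 13 + Z + h (W(h, Z) = (Z + h) + 13 = 13 + Z + h)
(W(s(4, 0), r) - 213)*O = ((13 + 20 - 4*4) - 213)*(-358) = ((13 + 20 - 16) - 213)*(-358) = (17 - 213)*(-358) = -196*(-358) = 70168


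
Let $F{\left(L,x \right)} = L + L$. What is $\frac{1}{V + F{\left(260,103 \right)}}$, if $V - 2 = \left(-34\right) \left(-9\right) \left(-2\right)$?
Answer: $- \frac{1}{90} \approx -0.011111$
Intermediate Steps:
$F{\left(L,x \right)} = 2 L$
$V = -610$ ($V = 2 + \left(-34\right) \left(-9\right) \left(-2\right) = 2 + 306 \left(-2\right) = 2 - 612 = -610$)
$\frac{1}{V + F{\left(260,103 \right)}} = \frac{1}{-610 + 2 \cdot 260} = \frac{1}{-610 + 520} = \frac{1}{-90} = - \frac{1}{90}$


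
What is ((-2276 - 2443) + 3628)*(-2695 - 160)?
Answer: 3114805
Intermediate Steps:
((-2276 - 2443) + 3628)*(-2695 - 160) = (-4719 + 3628)*(-2855) = -1091*(-2855) = 3114805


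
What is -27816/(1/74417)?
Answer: -2069983272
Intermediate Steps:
-27816/(1/74417) = -27816/1/74417 = -27816*74417 = -2069983272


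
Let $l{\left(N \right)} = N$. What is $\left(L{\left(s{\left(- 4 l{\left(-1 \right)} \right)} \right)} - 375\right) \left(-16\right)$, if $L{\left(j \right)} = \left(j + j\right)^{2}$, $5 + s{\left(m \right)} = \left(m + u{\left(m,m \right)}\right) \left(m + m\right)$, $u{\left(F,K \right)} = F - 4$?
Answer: $-40656$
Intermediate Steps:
$u{\left(F,K \right)} = -4 + F$
$s{\left(m \right)} = -5 + 2 m \left(-4 + 2 m\right)$ ($s{\left(m \right)} = -5 + \left(m + \left(-4 + m\right)\right) \left(m + m\right) = -5 + \left(-4 + 2 m\right) 2 m = -5 + 2 m \left(-4 + 2 m\right)$)
$L{\left(j \right)} = 4 j^{2}$ ($L{\left(j \right)} = \left(2 j\right)^{2} = 4 j^{2}$)
$\left(L{\left(s{\left(- 4 l{\left(-1 \right)} \right)} \right)} - 375\right) \left(-16\right) = \left(4 \left(-5 - 8 \left(\left(-4\right) \left(-1\right)\right) + 4 \left(\left(-4\right) \left(-1\right)\right)^{2}\right)^{2} - 375\right) \left(-16\right) = \left(4 \left(-5 - 32 + 4 \cdot 4^{2}\right)^{2} - 375\right) \left(-16\right) = \left(4 \left(-5 - 32 + 4 \cdot 16\right)^{2} - 375\right) \left(-16\right) = \left(4 \left(-5 - 32 + 64\right)^{2} - 375\right) \left(-16\right) = \left(4 \cdot 27^{2} - 375\right) \left(-16\right) = \left(4 \cdot 729 - 375\right) \left(-16\right) = \left(2916 - 375\right) \left(-16\right) = 2541 \left(-16\right) = -40656$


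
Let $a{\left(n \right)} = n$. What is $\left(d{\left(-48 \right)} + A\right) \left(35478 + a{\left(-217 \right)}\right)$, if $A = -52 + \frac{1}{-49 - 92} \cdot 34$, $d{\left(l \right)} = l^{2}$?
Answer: $\frac{11195296978}{141} \approx 7.9399 \cdot 10^{7}$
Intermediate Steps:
$A = - \frac{7366}{141}$ ($A = -52 + \frac{1}{-141} \cdot 34 = -52 - \frac{34}{141} = - \frac{7366}{141} \approx -52.241$)
$\left(d{\left(-48 \right)} + A\right) \left(35478 + a{\left(-217 \right)}\right) = \left(\left(-48\right)^{2} - \frac{7366}{141}\right) \left(35478 - 217\right) = \left(2304 - \frac{7366}{141}\right) 35261 = \frac{317498}{141} \cdot 35261 = \frac{11195296978}{141}$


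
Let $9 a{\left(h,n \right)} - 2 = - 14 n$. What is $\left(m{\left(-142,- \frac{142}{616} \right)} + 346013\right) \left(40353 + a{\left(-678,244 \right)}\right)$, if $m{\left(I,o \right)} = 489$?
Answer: $\frac{41552866342}{3} \approx 1.3851 \cdot 10^{10}$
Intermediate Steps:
$a{\left(h,n \right)} = \frac{2}{9} - \frac{14 n}{9}$ ($a{\left(h,n \right)} = \frac{2}{9} + \frac{\left(-14\right) n}{9} = \frac{2}{9} - \frac{14 n}{9}$)
$\left(m{\left(-142,- \frac{142}{616} \right)} + 346013\right) \left(40353 + a{\left(-678,244 \right)}\right) = \left(489 + 346013\right) \left(40353 + \left(\frac{2}{9} - \frac{3416}{9}\right)\right) = 346502 \left(40353 + \left(\frac{2}{9} - \frac{3416}{9}\right)\right) = 346502 \left(40353 - \frac{1138}{3}\right) = 346502 \cdot \frac{119921}{3} = \frac{41552866342}{3}$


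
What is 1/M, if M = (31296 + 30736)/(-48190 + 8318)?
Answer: -2492/3877 ≈ -0.64277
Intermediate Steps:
M = -3877/2492 (M = 62032/(-39872) = 62032*(-1/39872) = -3877/2492 ≈ -1.5558)
1/M = 1/(-3877/2492) = -2492/3877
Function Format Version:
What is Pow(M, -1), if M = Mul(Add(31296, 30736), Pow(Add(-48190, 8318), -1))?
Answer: Rational(-2492, 3877) ≈ -0.64277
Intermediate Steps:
M = Rational(-3877, 2492) (M = Mul(62032, Pow(-39872, -1)) = Mul(62032, Rational(-1, 39872)) = Rational(-3877, 2492) ≈ -1.5558)
Pow(M, -1) = Pow(Rational(-3877, 2492), -1) = Rational(-2492, 3877)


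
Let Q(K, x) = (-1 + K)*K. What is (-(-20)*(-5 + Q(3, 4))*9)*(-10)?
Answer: -1800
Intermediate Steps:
Q(K, x) = K*(-1 + K)
(-(-20)*(-5 + Q(3, 4))*9)*(-10) = (-(-20)*(-5 + 3*(-1 + 3))*9)*(-10) = (-(-20)*(-5 + 3*2)*9)*(-10) = (-(-20)*(-5 + 6)*9)*(-10) = (-(-20)*9)*(-10) = (-4*(-5)*9)*(-10) = (20*9)*(-10) = 180*(-10) = -1800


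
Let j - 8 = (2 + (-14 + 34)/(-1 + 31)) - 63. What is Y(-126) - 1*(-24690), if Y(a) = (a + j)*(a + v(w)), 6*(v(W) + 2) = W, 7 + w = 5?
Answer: 428185/9 ≈ 47576.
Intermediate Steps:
w = -2 (w = -7 + 5 = -2)
v(W) = -2 + W/6
j = -157/3 (j = 8 + ((2 + (-14 + 34)/(-1 + 31)) - 63) = 8 + ((2 + 20/30) - 63) = 8 + ((2 + 20*(1/30)) - 63) = 8 + ((2 + ⅔) - 63) = 8 + (8/3 - 63) = 8 - 181/3 = -157/3 ≈ -52.333)
Y(a) = (-157/3 + a)*(-7/3 + a) (Y(a) = (a - 157/3)*(a + (-2 + (⅙)*(-2))) = (-157/3 + a)*(a + (-2 - ⅓)) = (-157/3 + a)*(a - 7/3) = (-157/3 + a)*(-7/3 + a))
Y(-126) - 1*(-24690) = (1099/9 + (-126)² - 164/3*(-126)) - 1*(-24690) = (1099/9 + 15876 + 6888) + 24690 = 205975/9 + 24690 = 428185/9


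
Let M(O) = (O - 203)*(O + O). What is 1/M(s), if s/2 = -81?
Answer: 1/118260 ≈ 8.4559e-6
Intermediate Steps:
s = -162 (s = 2*(-81) = -162)
M(O) = 2*O*(-203 + O) (M(O) = (-203 + O)*(2*O) = 2*O*(-203 + O))
1/M(s) = 1/(2*(-162)*(-203 - 162)) = 1/(2*(-162)*(-365)) = 1/118260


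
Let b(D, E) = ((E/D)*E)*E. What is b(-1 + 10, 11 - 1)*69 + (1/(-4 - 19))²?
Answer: 12167003/1587 ≈ 7666.7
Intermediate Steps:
b(D, E) = E³/D (b(D, E) = (E²/D)*E = E³/D)
b(-1 + 10, 11 - 1)*69 + (1/(-4 - 19))² = ((11 - 1)³/(-1 + 10))*69 + (1/(-4 - 19))² = (10³/9)*69 + (1/(-23))² = ((⅑)*1000)*69 + (-1/23)² = (1000/9)*69 + 1/529 = 23000/3 + 1/529 = 12167003/1587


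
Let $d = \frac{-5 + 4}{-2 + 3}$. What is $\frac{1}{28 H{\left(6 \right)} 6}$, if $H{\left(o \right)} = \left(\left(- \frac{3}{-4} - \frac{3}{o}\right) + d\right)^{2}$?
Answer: $\frac{2}{189} \approx 0.010582$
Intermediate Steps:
$d = -1$ ($d = - 1^{-1} = \left(-1\right) 1 = -1$)
$H{\left(o \right)} = \left(- \frac{1}{4} - \frac{3}{o}\right)^{2}$ ($H{\left(o \right)} = \left(\left(- \frac{3}{-4} - \frac{3}{o}\right) - 1\right)^{2} = \left(\left(\left(-3\right) \left(- \frac{1}{4}\right) - \frac{3}{o}\right) - 1\right)^{2} = \left(\left(\frac{3}{4} - \frac{3}{o}\right) - 1\right)^{2} = \left(- \frac{1}{4} - \frac{3}{o}\right)^{2}$)
$\frac{1}{28 H{\left(6 \right)} 6} = \frac{1}{28 \frac{\left(12 + 6\right)^{2}}{16 \cdot 36} \cdot 6} = \frac{1}{28 \cdot \frac{1}{16} \cdot \frac{1}{36} \cdot 18^{2} \cdot 6} = \frac{1}{28 \cdot \frac{1}{16} \cdot \frac{1}{36} \cdot 324 \cdot 6} = \frac{1}{28 \cdot \frac{9}{16} \cdot 6} = \frac{1}{\frac{63}{4} \cdot 6} = \frac{1}{\frac{189}{2}} = \frac{2}{189}$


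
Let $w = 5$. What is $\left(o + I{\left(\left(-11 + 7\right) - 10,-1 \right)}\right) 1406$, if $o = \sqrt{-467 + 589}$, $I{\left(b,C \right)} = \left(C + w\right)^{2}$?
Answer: $22496 + 1406 \sqrt{122} \approx 38026.0$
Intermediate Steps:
$I{\left(b,C \right)} = \left(5 + C\right)^{2}$ ($I{\left(b,C \right)} = \left(C + 5\right)^{2} = \left(5 + C\right)^{2}$)
$o = \sqrt{122} \approx 11.045$
$\left(o + I{\left(\left(-11 + 7\right) - 10,-1 \right)}\right) 1406 = \left(\sqrt{122} + \left(5 - 1\right)^{2}\right) 1406 = \left(\sqrt{122} + 4^{2}\right) 1406 = \left(\sqrt{122} + 16\right) 1406 = \left(16 + \sqrt{122}\right) 1406 = 22496 + 1406 \sqrt{122}$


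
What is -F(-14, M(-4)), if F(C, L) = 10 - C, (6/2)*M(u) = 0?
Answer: -24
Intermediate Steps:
M(u) = 0 (M(u) = (1/3)*0 = 0)
-F(-14, M(-4)) = -(10 - 1*(-14)) = -(10 + 14) = -1*24 = -24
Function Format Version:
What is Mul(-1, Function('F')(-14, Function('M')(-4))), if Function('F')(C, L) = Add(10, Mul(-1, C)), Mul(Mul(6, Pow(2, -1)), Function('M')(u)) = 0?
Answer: -24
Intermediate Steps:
Function('M')(u) = 0 (Function('M')(u) = Mul(Rational(1, 3), 0) = 0)
Mul(-1, Function('F')(-14, Function('M')(-4))) = Mul(-1, Add(10, Mul(-1, -14))) = Mul(-1, Add(10, 14)) = Mul(-1, 24) = -24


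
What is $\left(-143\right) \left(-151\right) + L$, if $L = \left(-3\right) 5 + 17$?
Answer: $21595$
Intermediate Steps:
$L = 2$ ($L = -15 + 17 = 2$)
$\left(-143\right) \left(-151\right) + L = \left(-143\right) \left(-151\right) + 2 = 21593 + 2 = 21595$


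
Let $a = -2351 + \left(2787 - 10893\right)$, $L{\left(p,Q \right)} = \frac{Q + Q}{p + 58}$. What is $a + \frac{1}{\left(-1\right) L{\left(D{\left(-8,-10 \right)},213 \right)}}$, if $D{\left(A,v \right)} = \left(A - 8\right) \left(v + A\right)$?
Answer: $- \frac{2227514}{213} \approx -10458.0$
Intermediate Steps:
$D{\left(A,v \right)} = \left(-8 + A\right) \left(A + v\right)$
$L{\left(p,Q \right)} = \frac{2 Q}{58 + p}$
$a = -10457$ ($a = -2351 - 8106 = -10457$)
$a + \frac{1}{\left(-1\right) L{\left(D{\left(-8,-10 \right)},213 \right)}} = -10457 + \frac{1}{\left(-1\right) 2 \cdot 213 \frac{1}{58 - \left(-224 - 64\right)}} = -10457 + \frac{1}{\left(-1\right) 2 \cdot 213 \frac{1}{58 + \left(64 + 64 + 80 + 80\right)}} = -10457 + \frac{1}{\left(-1\right) 2 \cdot 213 \frac{1}{58 + 288}} = -10457 + \frac{1}{\left(-1\right) 2 \cdot 213 \cdot \frac{1}{346}} = -10457 + \frac{1}{\left(-1\right) \frac{213}{173}} = -10457 + \frac{1}{- \frac{213}{173}} = -10457 - \frac{173}{213} = - \frac{2227514}{213}$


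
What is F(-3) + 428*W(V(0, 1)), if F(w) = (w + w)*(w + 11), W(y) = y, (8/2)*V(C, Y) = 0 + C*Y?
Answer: -48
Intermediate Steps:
V(C, Y) = C*Y/4 (V(C, Y) = (0 + C*Y)/4 = (C*Y)/4 = C*Y/4)
F(w) = 2*w*(11 + w) (F(w) = (2*w)*(11 + w) = 2*w*(11 + w))
F(-3) + 428*W(V(0, 1)) = 2*(-3)*(11 - 3) + 428*((¼)*0*1) = 2*(-3)*8 + 428*0 = -48 + 0 = -48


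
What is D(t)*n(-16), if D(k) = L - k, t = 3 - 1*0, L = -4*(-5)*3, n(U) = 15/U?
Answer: -855/16 ≈ -53.438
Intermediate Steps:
L = 60 (L = 20*3 = 60)
t = 3 (t = 3 + 0 = 3)
D(k) = 60 - k
D(t)*n(-16) = (60 - 1*3)*(15/(-16)) = (60 - 3)*(15*(-1/16)) = 57*(-15/16) = -855/16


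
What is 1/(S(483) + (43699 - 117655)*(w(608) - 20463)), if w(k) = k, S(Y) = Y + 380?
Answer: 1/1468397243 ≈ 6.8101e-10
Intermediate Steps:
S(Y) = 380 + Y
1/(S(483) + (43699 - 117655)*(w(608) - 20463)) = 1/((380 + 483) + (43699 - 117655)*(608 - 20463)) = 1/(863 - 73956*(-19855)) = 1/(863 + 1468396380) = 1/1468397243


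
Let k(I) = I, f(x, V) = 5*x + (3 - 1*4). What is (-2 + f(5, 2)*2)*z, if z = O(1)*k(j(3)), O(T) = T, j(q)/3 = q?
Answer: 414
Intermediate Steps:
j(q) = 3*q
f(x, V) = -1 + 5*x (f(x, V) = 5*x + (3 - 4) = 5*x - 1 = -1 + 5*x)
z = 9 (z = 1*(3*3) = 1*9 = 9)
(-2 + f(5, 2)*2)*z = (-2 + (-1 + 5*5)*2)*9 = (-2 + (-1 + 25)*2)*9 = (-2 + 24*2)*9 = (-2 + 48)*9 = 46*9 = 414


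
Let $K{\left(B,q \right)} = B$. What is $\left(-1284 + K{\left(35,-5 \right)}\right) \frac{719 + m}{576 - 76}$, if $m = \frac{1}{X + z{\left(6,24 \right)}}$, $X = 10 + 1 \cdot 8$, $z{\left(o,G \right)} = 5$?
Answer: $- \frac{10327981}{5750} \approx -1796.2$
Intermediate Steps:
$X = 18$ ($X = 10 + 8 = 18$)
$m = \frac{1}{23}$ ($m = \frac{1}{18 + 5} = \frac{1}{23} \approx 0.043478$)
$\left(-1284 + K{\left(35,-5 \right)}\right) \frac{719 + m}{576 - 76} = \left(-1284 + 35\right) \frac{719 + \frac{1}{23}}{576 - 76} = - 1249 \frac{16538}{23 \cdot 500} = - 1249 \cdot \frac{16538}{23} \cdot \frac{1}{500} = \left(-1249\right) \frac{8269}{5750} = - \frac{10327981}{5750}$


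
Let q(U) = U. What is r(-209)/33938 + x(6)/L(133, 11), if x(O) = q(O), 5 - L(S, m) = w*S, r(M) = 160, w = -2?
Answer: 123494/4598599 ≈ 0.026855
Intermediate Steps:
L(S, m) = 5 + 2*S (L(S, m) = 5 - (-2)*S = 5 + 2*S)
x(O) = O
r(-209)/33938 + x(6)/L(133, 11) = 160/33938 + 6/(5 + 2*133) = 160*(1/33938) + 6/(5 + 266) = 80/16969 + 6/271 = 123494/4598599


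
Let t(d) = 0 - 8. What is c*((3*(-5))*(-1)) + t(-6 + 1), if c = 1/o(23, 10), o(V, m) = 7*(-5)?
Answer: -59/7 ≈ -8.4286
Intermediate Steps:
o(V, m) = -35
c = -1/35 (c = 1/(-35) = -1/35 ≈ -0.028571)
t(d) = -8
c*((3*(-5))*(-1)) + t(-6 + 1) = -3*(-5)*(-1)/35 - 8 = -(-3)*(-1)/7 - 8 = -1/35*15 - 8 = -3/7 - 8 = -59/7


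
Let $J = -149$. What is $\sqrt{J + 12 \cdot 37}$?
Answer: $\sqrt{295} \approx 17.176$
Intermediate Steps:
$\sqrt{J + 12 \cdot 37} = \sqrt{-149 + 12 \cdot 37} = \sqrt{-149 + 444} = \sqrt{295}$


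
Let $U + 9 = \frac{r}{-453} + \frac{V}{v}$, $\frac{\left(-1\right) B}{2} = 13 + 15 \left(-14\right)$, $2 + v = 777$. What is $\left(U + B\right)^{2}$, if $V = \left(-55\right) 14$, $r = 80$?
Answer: $\frac{726335541075769}{4930146225} \approx 1.4733 \cdot 10^{5}$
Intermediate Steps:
$V = -770$
$v = 775$ ($v = -2 + 777 = 775$)
$B = 394$ ($B = - 2 \left(13 + 15 \left(-14\right)\right) = - 2 \left(13 - 210\right) = \left(-2\right) \left(-197\right) = 394$)
$U = - \frac{714097}{70215}$ ($U = -9 + \left(\frac{80}{-453} - \frac{770}{775}\right) = -9 + \left(80 \left(- \frac{1}{453}\right) - \frac{154}{155}\right) = -9 - \frac{82162}{70215} = - \frac{714097}{70215} \approx -10.17$)
$\left(U + B\right)^{2} = \left(- \frac{714097}{70215} + 394\right)^{2} = \left(\frac{26950613}{70215}\right)^{2} = \frac{726335541075769}{4930146225}$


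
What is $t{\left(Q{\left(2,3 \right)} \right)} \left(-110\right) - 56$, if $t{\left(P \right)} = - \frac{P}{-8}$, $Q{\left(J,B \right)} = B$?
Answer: $- \frac{389}{4} \approx -97.25$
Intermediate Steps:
$t{\left(P \right)} = \frac{P}{8}$ ($t{\left(P \right)} = - \frac{P \left(-1\right)}{8} = - \frac{\left(-1\right) P}{8} = \frac{P}{8}$)
$t{\left(Q{\left(2,3 \right)} \right)} \left(-110\right) - 56 = \frac{1}{8} \cdot 3 \left(-110\right) - 56 = \frac{3}{8} \left(-110\right) - 56 = - \frac{165}{4} - 56 = - \frac{389}{4}$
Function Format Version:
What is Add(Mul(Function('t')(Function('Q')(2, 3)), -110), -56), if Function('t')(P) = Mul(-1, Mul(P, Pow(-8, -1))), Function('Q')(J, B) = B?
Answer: Rational(-389, 4) ≈ -97.250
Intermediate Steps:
Function('t')(P) = Mul(Rational(1, 8), P) (Function('t')(P) = Mul(-1, Mul(P, Rational(-1, 8))) = Mul(-1, Mul(Rational(-1, 8), P)) = Mul(Rational(1, 8), P))
Add(Mul(Function('t')(Function('Q')(2, 3)), -110), -56) = Add(Mul(Mul(Rational(1, 8), 3), -110), -56) = Add(Mul(Rational(3, 8), -110), -56) = Add(Rational(-165, 4), -56) = Rational(-389, 4)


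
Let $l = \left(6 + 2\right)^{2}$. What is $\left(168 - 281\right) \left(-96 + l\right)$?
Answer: $3616$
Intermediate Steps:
$l = 64$ ($l = 8^{2} = 64$)
$\left(168 - 281\right) \left(-96 + l\right) = \left(168 - 281\right) \left(-96 + 64\right) = \left(-113\right) \left(-32\right) = 3616$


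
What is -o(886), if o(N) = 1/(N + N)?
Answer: -1/1772 ≈ -0.00056433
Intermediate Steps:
o(N) = 1/(2*N)
-o(886) = -1/(2*886) = -1*1/1772 = -1/1772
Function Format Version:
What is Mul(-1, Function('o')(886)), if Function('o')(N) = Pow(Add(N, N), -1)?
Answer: Rational(-1, 1772) ≈ -0.00056433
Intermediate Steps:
Function('o')(N) = Mul(Rational(1, 2), Pow(N, -1)) (Function('o')(N) = Pow(Mul(2, N), -1) = Mul(Rational(1, 2), Pow(N, -1)))
Mul(-1, Function('o')(886)) = Mul(-1, Mul(Rational(1, 2), Pow(886, -1))) = Mul(-1, Mul(Rational(1, 2), Rational(1, 886))) = Mul(-1, Rational(1, 1772)) = Rational(-1, 1772)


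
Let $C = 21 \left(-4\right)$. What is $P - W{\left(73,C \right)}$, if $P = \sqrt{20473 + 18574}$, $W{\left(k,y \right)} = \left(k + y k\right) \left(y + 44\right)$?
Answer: $-242360 + \sqrt{39047} \approx -2.4216 \cdot 10^{5}$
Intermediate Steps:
$C = -84$
$W{\left(k,y \right)} = \left(44 + y\right) \left(k + k y\right)$ ($W{\left(k,y \right)} = \left(k + k y\right) \left(44 + y\right) = \left(44 + y\right) \left(k + k y\right)$)
$P = \sqrt{39047} \approx 197.6$
$P - W{\left(73,C \right)} = \sqrt{39047} - 73 \left(44 + \left(-84\right)^{2} + 45 \left(-84\right)\right) = \sqrt{39047} - 73 \left(44 + 7056 - 3780\right) = \sqrt{39047} - 73 \cdot 3320 = \sqrt{39047} - 242360 = -242360 + \sqrt{39047}$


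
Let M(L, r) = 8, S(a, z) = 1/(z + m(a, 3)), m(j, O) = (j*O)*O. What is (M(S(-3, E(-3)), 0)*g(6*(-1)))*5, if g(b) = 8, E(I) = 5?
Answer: 320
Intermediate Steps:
m(j, O) = j*O**2 (m(j, O) = (O*j)*O = j*O**2)
S(a, z) = 1/(z + 9*a) (S(a, z) = 1/(z + a*3**2) = 1/(z + a*9) = 1/(z + 9*a))
(M(S(-3, E(-3)), 0)*g(6*(-1)))*5 = (8*8)*5 = 64*5 = 320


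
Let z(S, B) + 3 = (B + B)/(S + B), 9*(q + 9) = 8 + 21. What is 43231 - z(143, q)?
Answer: 4107238/95 ≈ 43234.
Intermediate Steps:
q = -52/9 (q = -9 + (8 + 21)/9 = -9 + (⅑)*29 = -9 + 29/9 = -52/9 ≈ -5.7778)
z(S, B) = -3 + 2*B/(B + S) (z(S, B) = -3 + (B + B)/(S + B) = -3 + (2*B)/(B + S) = -3 + 2*B/(B + S))
43231 - z(143, q) = 43231 - (-1*(-52/9) - 3*143)/(-52/9 + 143) = 43231 - (52/9 - 429)/1235/9 = 43231 - 9*(-3809)/(1235*9) = 43231 - 1*(-293/95) = 43231 + 293/95 = 4107238/95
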